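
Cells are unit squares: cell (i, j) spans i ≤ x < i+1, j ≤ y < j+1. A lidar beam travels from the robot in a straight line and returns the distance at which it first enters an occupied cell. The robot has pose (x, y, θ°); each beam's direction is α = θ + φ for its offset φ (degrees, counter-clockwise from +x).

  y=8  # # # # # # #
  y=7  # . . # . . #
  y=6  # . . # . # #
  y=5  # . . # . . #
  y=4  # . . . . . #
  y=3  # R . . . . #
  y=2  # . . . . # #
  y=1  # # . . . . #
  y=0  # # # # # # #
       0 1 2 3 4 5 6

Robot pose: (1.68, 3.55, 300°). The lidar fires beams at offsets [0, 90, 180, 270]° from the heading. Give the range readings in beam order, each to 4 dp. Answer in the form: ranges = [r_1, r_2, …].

beam 1: φ=0°, α=300°
  d=(0.5000,-0.8660)  start (1,3)  tX=0.6400 tY=0.6351  stride 1/|dx|=2.0000 1/|dy|=1.1547
    cross y-line → (1,2), t=0.6351
    cross x-line → (2,2), t=0.6400
    cross y-line → (2,1), t=1.7898
    cross x-line → (3,1), t=2.6400
    cross y-line → (3,0), t=2.9445 (wall)
  → r_1 = 2.9445
beam 2: φ=90°, α=30°
  d=(0.8660,0.5000)  start (1,3)  tX=0.3695 tY=0.9000  stride 1/|dx|=1.1547 1/|dy|=2.0000
    cross x-line → (2,3), t=0.3695
    cross y-line → (2,4), t=0.9000
    cross x-line → (3,4), t=1.5242
    cross x-line → (4,4), t=2.6789
    cross y-line → (4,5), t=2.9000
    cross x-line → (5,5), t=3.8336
    cross y-line → (5,6), t=4.9000 (wall)
  → r_2 = 4.9000
beam 3: φ=180°, α=120°
  d=(-0.5000,0.8660)  start (1,3)  tX=1.3600 tY=0.5196  stride 1/|dx|=2.0000 1/|dy|=1.1547
    cross y-line → (1,4), t=0.5196
    cross x-line → (0,4), t=1.3600 (wall)
  → r_3 = 1.3600
beam 4: φ=270°, α=210°
  d=(-0.8660,-0.5000)  start (1,3)  tX=0.7852 tY=1.1000  stride 1/|dx|=1.1547 1/|dy|=2.0000
    cross x-line → (0,3), t=0.7852 (wall)
  → r_4 = 0.7852

ranges = [2.9445, 4.9000, 1.3600, 0.7852]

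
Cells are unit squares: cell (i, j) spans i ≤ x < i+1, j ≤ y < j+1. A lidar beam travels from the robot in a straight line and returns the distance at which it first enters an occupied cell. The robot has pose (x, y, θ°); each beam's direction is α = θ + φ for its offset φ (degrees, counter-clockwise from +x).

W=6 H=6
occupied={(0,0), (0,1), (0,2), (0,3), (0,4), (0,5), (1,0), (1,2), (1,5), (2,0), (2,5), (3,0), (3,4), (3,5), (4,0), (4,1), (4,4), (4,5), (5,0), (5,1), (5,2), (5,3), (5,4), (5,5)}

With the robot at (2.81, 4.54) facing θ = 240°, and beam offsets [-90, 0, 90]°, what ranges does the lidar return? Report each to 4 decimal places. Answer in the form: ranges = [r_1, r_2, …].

ranges = [0.9200, 1.7782, 0.2194]

beam 1: φ=-90°, α=150°
  cosα=-0.8660 sinα=0.5000 | (2,4) | tMaxX 0.9353 tMaxY 0.9200 | tΔX 1.1547 tΔY 2.0000
    t=0.9200 [y] (2,5) — stop
  → r_1 = 0.9200
beam 2: φ=0°, α=240°
  cosα=-0.5000 sinα=-0.8660 | (2,4) | tMaxX 1.6200 tMaxY 0.6235 | tΔX 2.0000 tΔY 1.1547
    t=0.6235 [y] (2,3)
    t=1.6200 [x] (1,3)
    t=1.7782 [y] (1,2) — stop
  → r_2 = 1.7782
beam 3: φ=90°, α=330°
  cosα=0.8660 sinα=-0.5000 | (2,4) | tMaxX 0.2194 tMaxY 1.0800 | tΔX 1.1547 tΔY 2.0000
    t=0.2194 [x] (3,4) — stop
  → r_3 = 0.2194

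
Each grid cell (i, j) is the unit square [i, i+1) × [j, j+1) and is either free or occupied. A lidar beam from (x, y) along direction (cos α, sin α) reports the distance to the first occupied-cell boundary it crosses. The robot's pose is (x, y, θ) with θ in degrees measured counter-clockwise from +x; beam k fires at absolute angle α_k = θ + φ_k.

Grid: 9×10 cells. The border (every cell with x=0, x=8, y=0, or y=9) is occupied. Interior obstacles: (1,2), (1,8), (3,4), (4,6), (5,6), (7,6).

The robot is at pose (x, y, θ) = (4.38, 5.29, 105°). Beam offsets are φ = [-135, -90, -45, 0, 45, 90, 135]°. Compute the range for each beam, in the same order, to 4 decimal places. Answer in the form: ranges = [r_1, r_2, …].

ranges = [4.1800, 2.7432, 0.8198, 0.7350, 3.9029, 1.1205, 0.7600]

beam 1: φ=-135°, α=330°
  cosα=0.8660 sinα=-0.5000 | (4,5) | tMaxX 0.7159 tMaxY 0.5800 | tΔX 1.1547 tΔY 2.0000
    t=0.5800 [y] (4,4)
    t=0.7159 [x] (5,4)
    t=1.8706 [x] (6,4)
    t=2.5800 [y] (6,3)
    t=3.0253 [x] (7,3)
    t=4.1800 [x] (8,3) — stop
  → r_1 = 4.1800
beam 2: φ=-90°, α=15°
  cosα=0.9659 sinα=0.2588 | (4,5) | tMaxX 0.6419 tMaxY 2.7432 | tΔX 1.0353 tΔY 3.8637
    t=0.6419 [x] (5,5)
    t=1.6771 [x] (6,5)
    t=2.7124 [x] (7,5)
    t=2.7432 [y] (7,6) — stop
  → r_2 = 2.7432
beam 3: φ=-45°, α=60°
  cosα=0.5000 sinα=0.8660 | (4,5) | tMaxX 1.2400 tMaxY 0.8198 | tΔX 2.0000 tΔY 1.1547
    t=0.8198 [y] (4,6) — stop
  → r_3 = 0.8198
beam 4: φ=0°, α=105°
  cosα=-0.2588 sinα=0.9659 | (4,5) | tMaxX 1.4682 tMaxY 0.7350 | tΔX 3.8637 tΔY 1.0353
    t=0.7350 [y] (4,6) — stop
  → r_4 = 0.7350
beam 5: φ=45°, α=150°
  cosα=-0.8660 sinα=0.5000 | (4,5) | tMaxX 0.4388 tMaxY 1.4200 | tΔX 1.1547 tΔY 2.0000
    t=0.4388 [x] (3,5)
    t=1.4200 [y] (3,6)
    t=1.5935 [x] (2,6)
    t=2.7482 [x] (1,6)
    t=3.4200 [y] (1,7)
    t=3.9029 [x] (0,7) — stop
  → r_5 = 3.9029
beam 6: φ=90°, α=195°
  cosα=-0.9659 sinα=-0.2588 | (4,5) | tMaxX 0.3934 tMaxY 1.1205 | tΔX 1.0353 tΔY 3.8637
    t=0.3934 [x] (3,5)
    t=1.1205 [y] (3,4) — stop
  → r_6 = 1.1205
beam 7: φ=135°, α=240°
  cosα=-0.5000 sinα=-0.8660 | (4,5) | tMaxX 0.7600 tMaxY 0.3349 | tΔX 2.0000 tΔY 1.1547
    t=0.3349 [y] (4,4)
    t=0.7600 [x] (3,4) — stop
  → r_7 = 0.7600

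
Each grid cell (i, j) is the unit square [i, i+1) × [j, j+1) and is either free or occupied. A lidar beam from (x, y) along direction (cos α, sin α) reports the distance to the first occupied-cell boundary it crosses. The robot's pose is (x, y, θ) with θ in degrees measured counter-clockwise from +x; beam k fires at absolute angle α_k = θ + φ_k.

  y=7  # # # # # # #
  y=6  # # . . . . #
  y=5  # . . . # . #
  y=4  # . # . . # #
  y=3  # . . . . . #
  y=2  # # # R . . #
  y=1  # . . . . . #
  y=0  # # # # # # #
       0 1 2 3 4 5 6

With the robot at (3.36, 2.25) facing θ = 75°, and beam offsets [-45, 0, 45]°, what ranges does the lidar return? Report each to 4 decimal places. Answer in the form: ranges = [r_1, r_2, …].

beam 1: φ=-45°, α=30°
  cosα=0.8660 sinα=0.5000 | (3,2) | tMaxX 0.7390 tMaxY 1.5000 | tΔX 1.1547 tΔY 2.0000
    t=0.7390 [x] (4,2)
    t=1.5000 [y] (4,3)
    t=1.8937 [x] (5,3)
    t=3.0484 [x] (6,3) — stop
  → r_1 = 3.0484
beam 2: φ=0°, α=75°
  cosα=0.2588 sinα=0.9659 | (3,2) | tMaxX 2.4728 tMaxY 0.7765 | tΔX 3.8637 tΔY 1.0353
    t=0.7765 [y] (3,3)
    t=1.8117 [y] (3,4)
    t=2.4728 [x] (4,4)
    t=2.8470 [y] (4,5) — stop
  → r_2 = 2.8470
beam 3: φ=45°, α=120°
  cosα=-0.5000 sinα=0.8660 | (3,2) | tMaxX 0.7200 tMaxY 0.8660 | tΔX 2.0000 tΔY 1.1547
    t=0.7200 [x] (2,2) — stop
  → r_3 = 0.7200

ranges = [3.0484, 2.8470, 0.7200]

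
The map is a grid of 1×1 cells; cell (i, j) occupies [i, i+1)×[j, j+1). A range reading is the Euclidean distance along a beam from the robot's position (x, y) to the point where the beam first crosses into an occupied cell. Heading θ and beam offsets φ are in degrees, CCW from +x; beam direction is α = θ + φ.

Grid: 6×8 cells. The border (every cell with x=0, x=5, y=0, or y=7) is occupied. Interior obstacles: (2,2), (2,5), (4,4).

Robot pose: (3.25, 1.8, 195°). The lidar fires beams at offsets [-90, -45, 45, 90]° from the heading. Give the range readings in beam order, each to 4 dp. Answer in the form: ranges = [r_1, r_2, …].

ranges = [0.9659, 0.4000, 0.9238, 0.8282]

beam 1: φ=-90°, α=105°
  direction (-0.2588, 0.9659); cell (3,1); t to first gridline: x 0.9659, y 0.2071 (then +3.8637 / +1.0353)
    (3,2) via y @ 0.2071
    (2,2) via x @ 0.9659  # hit
  → r_1 = 0.9659
beam 2: φ=-45°, α=150°
  direction (-0.8660, 0.5000); cell (3,1); t to first gridline: x 0.2887, y 0.4000 (then +1.1547 / +2.0000)
    (2,1) via x @ 0.2887
    (2,2) via y @ 0.4000  # hit
  → r_2 = 0.4000
beam 3: φ=45°, α=240°
  direction (-0.5000, -0.8660); cell (3,1); t to first gridline: x 0.5000, y 0.9238 (then +2.0000 / +1.1547)
    (2,1) via x @ 0.5000
    (2,0) via y @ 0.9238  # hit
  → r_3 = 0.9238
beam 4: φ=90°, α=285°
  direction (0.2588, -0.9659); cell (3,1); t to first gridline: x 2.8978, y 0.8282 (then +3.8637 / +1.0353)
    (3,0) via y @ 0.8282  # hit
  → r_4 = 0.8282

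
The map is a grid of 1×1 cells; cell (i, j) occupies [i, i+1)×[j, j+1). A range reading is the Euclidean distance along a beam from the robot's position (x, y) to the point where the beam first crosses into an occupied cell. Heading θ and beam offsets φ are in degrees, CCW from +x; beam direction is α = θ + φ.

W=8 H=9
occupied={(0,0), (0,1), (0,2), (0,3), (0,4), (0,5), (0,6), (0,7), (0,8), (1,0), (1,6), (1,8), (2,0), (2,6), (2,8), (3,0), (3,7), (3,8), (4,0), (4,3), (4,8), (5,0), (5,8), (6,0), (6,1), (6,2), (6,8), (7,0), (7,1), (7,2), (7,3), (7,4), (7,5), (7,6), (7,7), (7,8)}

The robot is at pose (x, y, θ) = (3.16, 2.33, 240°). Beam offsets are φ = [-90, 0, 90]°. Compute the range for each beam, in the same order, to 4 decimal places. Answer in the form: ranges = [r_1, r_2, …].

beam 1: φ=-90°, α=150°
  cosα=-0.8660 sinα=0.5000 | (3,2) | tMaxX 0.1848 tMaxY 1.3400 | tΔX 1.1547 tΔY 2.0000
    t=0.1848 [x] (2,2)
    t=1.3395 [x] (1,2)
    t=1.3400 [y] (1,3)
    t=2.4942 [x] (0,3) — stop
  → r_1 = 2.4942
beam 2: φ=0°, α=240°
  cosα=-0.5000 sinα=-0.8660 | (3,2) | tMaxX 0.3200 tMaxY 0.3811 | tΔX 2.0000 tΔY 1.1547
    t=0.3200 [x] (2,2)
    t=0.3811 [y] (2,1)
    t=1.5358 [y] (2,0) — stop
  → r_2 = 1.5358
beam 3: φ=90°, α=330°
  cosα=0.8660 sinα=-0.5000 | (3,2) | tMaxX 0.9699 tMaxY 0.6600 | tΔX 1.1547 tΔY 2.0000
    t=0.6600 [y] (3,1)
    t=0.9699 [x] (4,1)
    t=2.1246 [x] (5,1)
    t=2.6600 [y] (5,0) — stop
  → r_3 = 2.6600

ranges = [2.4942, 1.5358, 2.6600]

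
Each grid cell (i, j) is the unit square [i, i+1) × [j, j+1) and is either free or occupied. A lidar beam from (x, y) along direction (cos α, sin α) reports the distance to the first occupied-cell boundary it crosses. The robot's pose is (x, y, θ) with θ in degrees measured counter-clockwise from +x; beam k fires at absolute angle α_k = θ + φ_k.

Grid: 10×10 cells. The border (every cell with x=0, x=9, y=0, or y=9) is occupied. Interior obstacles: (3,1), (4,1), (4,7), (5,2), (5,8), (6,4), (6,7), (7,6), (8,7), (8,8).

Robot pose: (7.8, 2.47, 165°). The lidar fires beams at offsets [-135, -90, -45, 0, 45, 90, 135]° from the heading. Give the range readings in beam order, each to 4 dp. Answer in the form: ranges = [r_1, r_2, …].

ranges = [1.3856, 4.6364, 1.7667, 1.8635, 2.9400, 1.5219, 1.6974]

beam 1: φ=-135°, α=30°
  cosα=0.8660 sinα=0.5000 | (7,2) | tMaxX 0.2309 tMaxY 1.0600 | tΔX 1.1547 tΔY 2.0000
    t=0.2309 [x] (8,2)
    t=1.0600 [y] (8,3)
    t=1.3856 [x] (9,3) — stop
  → r_1 = 1.3856
beam 2: φ=-90°, α=75°
  cosα=0.2588 sinα=0.9659 | (7,2) | tMaxX 0.7727 tMaxY 0.5487 | tΔX 3.8637 tΔY 1.0353
    t=0.5487 [y] (7,3)
    t=0.7727 [x] (8,3)
    t=1.5840 [y] (8,4)
    t=2.6192 [y] (8,5)
    t=3.6545 [y] (8,6)
    t=4.6364 [x] (9,6) — stop
  → r_2 = 4.6364
beam 3: φ=-45°, α=120°
  cosα=-0.5000 sinα=0.8660 | (7,2) | tMaxX 1.6000 tMaxY 0.6120 | tΔX 2.0000 tΔY 1.1547
    t=0.6120 [y] (7,3)
    t=1.6000 [x] (6,3)
    t=1.7667 [y] (6,4) — stop
  → r_3 = 1.7667
beam 4: φ=0°, α=165°
  cosα=-0.9659 sinα=0.2588 | (7,2) | tMaxX 0.8282 tMaxY 2.0478 | tΔX 1.0353 tΔY 3.8637
    t=0.8282 [x] (6,2)
    t=1.8635 [x] (5,2) — stop
  → r_4 = 1.8635
beam 5: φ=45°, α=210°
  cosα=-0.8660 sinα=-0.5000 | (7,2) | tMaxX 0.9238 tMaxY 0.9400 | tΔX 1.1547 tΔY 2.0000
    t=0.9238 [x] (6,2)
    t=0.9400 [y] (6,1)
    t=2.0785 [x] (5,1)
    t=2.9400 [y] (5,0) — stop
  → r_5 = 2.9400
beam 6: φ=90°, α=255°
  cosα=-0.2588 sinα=-0.9659 | (7,2) | tMaxX 3.0910 tMaxY 0.4866 | tΔX 3.8637 tΔY 1.0353
    t=0.4866 [y] (7,1)
    t=1.5219 [y] (7,0) — stop
  → r_6 = 1.5219
beam 7: φ=135°, α=300°
  cosα=0.5000 sinα=-0.8660 | (7,2) | tMaxX 0.4000 tMaxY 0.5427 | tΔX 2.0000 tΔY 1.1547
    t=0.4000 [x] (8,2)
    t=0.5427 [y] (8,1)
    t=1.6974 [y] (8,0) — stop
  → r_7 = 1.6974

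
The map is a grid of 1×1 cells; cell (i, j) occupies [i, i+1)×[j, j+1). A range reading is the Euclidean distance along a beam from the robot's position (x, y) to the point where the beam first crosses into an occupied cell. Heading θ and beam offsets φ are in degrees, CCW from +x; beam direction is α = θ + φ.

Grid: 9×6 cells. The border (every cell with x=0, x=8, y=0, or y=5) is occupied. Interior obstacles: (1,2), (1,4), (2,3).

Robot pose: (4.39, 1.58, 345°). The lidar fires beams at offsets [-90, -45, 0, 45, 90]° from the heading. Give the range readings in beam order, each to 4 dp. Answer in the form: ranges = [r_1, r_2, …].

ranges = [0.6005, 0.6697, 2.2409, 4.1685, 3.5406]

beam 1: φ=-90°, α=255°
  dir = (cos 255°, sin 255°) = (-0.2588, -0.9659); from cell (4,1)
  next x-line at t=1.5068, next y-line at t=0.6005; Δt_x=3.8637, Δt_y=1.0353
    y: enter (4,0) at t=0.6005 ← occupied
  → r_1 = 0.6005
beam 2: φ=-45°, α=300°
  dir = (cos 300°, sin 300°) = (0.5000, -0.8660); from cell (4,1)
  next x-line at t=1.2200, next y-line at t=0.6697; Δt_x=2.0000, Δt_y=1.1547
    y: enter (4,0) at t=0.6697 ← occupied
  → r_2 = 0.6697
beam 3: φ=0°, α=345°
  dir = (cos 345°, sin 345°) = (0.9659, -0.2588); from cell (4,1)
  next x-line at t=0.6315, next y-line at t=2.2409; Δt_x=1.0353, Δt_y=3.8637
    x: enter (5,1) at t=0.6315
    x: enter (6,1) at t=1.6668
    y: enter (6,0) at t=2.2409 ← occupied
  → r_3 = 2.2409
beam 4: φ=45°, α=30°
  dir = (cos 30°, sin 30°) = (0.8660, 0.5000); from cell (4,1)
  next x-line at t=0.7044, next y-line at t=0.8400; Δt_x=1.1547, Δt_y=2.0000
    x: enter (5,1) at t=0.7044
    y: enter (5,2) at t=0.8400
    x: enter (6,2) at t=1.8591
    y: enter (6,3) at t=2.8400
    x: enter (7,3) at t=3.0138
    x: enter (8,3) at t=4.1685 ← occupied
  → r_4 = 4.1685
beam 5: φ=90°, α=75°
  dir = (cos 75°, sin 75°) = (0.2588, 0.9659); from cell (4,1)
  next x-line at t=2.3569, next y-line at t=0.4348; Δt_x=3.8637, Δt_y=1.0353
    y: enter (4,2) at t=0.4348
    y: enter (4,3) at t=1.4701
    x: enter (5,3) at t=2.3569
    y: enter (5,4) at t=2.5054
    y: enter (5,5) at t=3.5406 ← occupied
  → r_5 = 3.5406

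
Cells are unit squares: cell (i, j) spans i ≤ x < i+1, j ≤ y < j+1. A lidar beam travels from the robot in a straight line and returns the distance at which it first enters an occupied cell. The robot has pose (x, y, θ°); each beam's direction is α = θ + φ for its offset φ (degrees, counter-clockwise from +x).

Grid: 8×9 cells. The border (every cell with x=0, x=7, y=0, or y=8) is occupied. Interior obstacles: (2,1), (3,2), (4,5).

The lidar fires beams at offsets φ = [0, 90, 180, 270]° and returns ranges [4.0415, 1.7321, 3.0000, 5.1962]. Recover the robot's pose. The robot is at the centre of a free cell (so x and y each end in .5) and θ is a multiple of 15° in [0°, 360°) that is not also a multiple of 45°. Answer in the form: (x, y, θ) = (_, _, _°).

(x, y, θ) = (2.5, 4.5, 60°)

Enumerate (i+0.5, j+0.5, θ) over the 39 free cells and 16 admissible headings. For each, cast all 4 beams and compare to the given ranges.
  (4.5, 1.5, 210°): beam 1 = 1.0000 ≠ 4.0415 ✗
  (3.5, 1.5, 195°): beam 1 = 0.5176 ≠ 4.0415 ✗
  (2.5, 7.5, 75°): beam 1 = 0.5176 ≠ 4.0415 ✗
  (5.5, 2.5, 255°): beam 1 = 1.5529 ≠ 4.0415 ✗
  (2.5, 4.5, 255°): beam 1 = 3.6235 ≠ 4.0415 ✗
  …
  (2.5, 4.5, 60°): r_1=4.0415, r_2=1.7321, r_3=3.0000, r_4=5.1962 — all match ✓
Only this pose fits every beam.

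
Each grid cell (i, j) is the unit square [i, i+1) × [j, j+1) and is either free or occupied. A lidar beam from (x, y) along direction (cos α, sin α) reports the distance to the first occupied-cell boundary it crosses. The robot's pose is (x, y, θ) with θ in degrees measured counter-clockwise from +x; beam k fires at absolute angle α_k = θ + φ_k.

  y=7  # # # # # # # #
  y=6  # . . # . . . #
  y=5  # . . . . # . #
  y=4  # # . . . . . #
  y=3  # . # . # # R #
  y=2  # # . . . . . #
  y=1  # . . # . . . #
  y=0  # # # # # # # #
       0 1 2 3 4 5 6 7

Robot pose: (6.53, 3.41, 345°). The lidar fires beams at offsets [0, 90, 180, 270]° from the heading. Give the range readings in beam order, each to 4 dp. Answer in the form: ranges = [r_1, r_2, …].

beam 1: φ=0°, α=345°
  d=(0.9659,-0.2588)  start (6,3)  tX=0.4866 tY=1.5841  stride 1/|dx|=1.0353 1/|dy|=3.8637
    cross x-line → (7,3), t=0.4866 (wall)
  → r_1 = 0.4866
beam 2: φ=90°, α=75°
  d=(0.2588,0.9659)  start (6,3)  tX=1.8159 tY=0.6108  stride 1/|dx|=3.8637 1/|dy|=1.0353
    cross y-line → (6,4), t=0.6108
    cross y-line → (6,5), t=1.6461
    cross x-line → (7,5), t=1.8159 (wall)
  → r_2 = 1.8159
beam 3: φ=180°, α=165°
  d=(-0.9659,0.2588)  start (6,3)  tX=0.5487 tY=2.2796  stride 1/|dx|=1.0353 1/|dy|=3.8637
    cross x-line → (5,3), t=0.5487 (wall)
  → r_3 = 0.5487
beam 4: φ=270°, α=255°
  d=(-0.2588,-0.9659)  start (6,3)  tX=2.0478 tY=0.4245  stride 1/|dx|=3.8637 1/|dy|=1.0353
    cross y-line → (6,2), t=0.4245
    cross y-line → (6,1), t=1.4597
    cross x-line → (5,1), t=2.0478
    cross y-line → (5,0), t=2.4950 (wall)
  → r_4 = 2.4950

ranges = [0.4866, 1.8159, 0.5487, 2.4950]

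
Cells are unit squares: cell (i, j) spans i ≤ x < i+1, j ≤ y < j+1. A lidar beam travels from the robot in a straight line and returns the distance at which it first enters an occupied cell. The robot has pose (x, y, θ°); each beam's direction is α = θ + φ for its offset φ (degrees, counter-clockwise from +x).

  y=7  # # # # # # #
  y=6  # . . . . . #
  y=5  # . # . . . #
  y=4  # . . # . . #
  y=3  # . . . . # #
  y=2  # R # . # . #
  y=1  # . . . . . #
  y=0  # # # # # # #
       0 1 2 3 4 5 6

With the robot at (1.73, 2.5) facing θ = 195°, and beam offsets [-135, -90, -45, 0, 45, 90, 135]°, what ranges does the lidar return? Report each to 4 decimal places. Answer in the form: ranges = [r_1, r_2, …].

beam 1: φ=-135°, α=60°
  dir = (cos 60°, sin 60°) = (0.5000, 0.8660); from cell (1,2)
  next x-line at t=0.5400, next y-line at t=0.5774; Δt_x=2.0000, Δt_y=1.1547
    x: enter (2,2) at t=0.5400 ← occupied
  → r_1 = 0.5400
beam 2: φ=-90°, α=105°
  dir = (cos 105°, sin 105°) = (-0.2588, 0.9659); from cell (1,2)
  next x-line at t=2.8205, next y-line at t=0.5176; Δt_x=3.8637, Δt_y=1.0353
    y: enter (1,3) at t=0.5176
    y: enter (1,4) at t=1.5529
    y: enter (1,5) at t=2.5882
    x: enter (0,5) at t=2.8205 ← occupied
  → r_2 = 2.8205
beam 3: φ=-45°, α=150°
  dir = (cos 150°, sin 150°) = (-0.8660, 0.5000); from cell (1,2)
  next x-line at t=0.8429, next y-line at t=1.0000; Δt_x=1.1547, Δt_y=2.0000
    x: enter (0,2) at t=0.8429 ← occupied
  → r_3 = 0.8429
beam 4: φ=0°, α=195°
  dir = (cos 195°, sin 195°) = (-0.9659, -0.2588); from cell (1,2)
  next x-line at t=0.7558, next y-line at t=1.9319; Δt_x=1.0353, Δt_y=3.8637
    x: enter (0,2) at t=0.7558 ← occupied
  → r_4 = 0.7558
beam 5: φ=45°, α=240°
  dir = (cos 240°, sin 240°) = (-0.5000, -0.8660); from cell (1,2)
  next x-line at t=1.4600, next y-line at t=0.5774; Δt_x=2.0000, Δt_y=1.1547
    y: enter (1,1) at t=0.5774
    x: enter (0,1) at t=1.4600 ← occupied
  → r_5 = 1.4600
beam 6: φ=90°, α=285°
  dir = (cos 285°, sin 285°) = (0.2588, -0.9659); from cell (1,2)
  next x-line at t=1.0432, next y-line at t=0.5176; Δt_x=3.8637, Δt_y=1.0353
    y: enter (1,1) at t=0.5176
    x: enter (2,1) at t=1.0432
    y: enter (2,0) at t=1.5529 ← occupied
  → r_6 = 1.5529
beam 7: φ=135°, α=330°
  dir = (cos 330°, sin 330°) = (0.8660, -0.5000); from cell (1,2)
  next x-line at t=0.3118, next y-line at t=1.0000; Δt_x=1.1547, Δt_y=2.0000
    x: enter (2,2) at t=0.3118 ← occupied
  → r_7 = 0.3118

ranges = [0.5400, 2.8205, 0.8429, 0.7558, 1.4600, 1.5529, 0.3118]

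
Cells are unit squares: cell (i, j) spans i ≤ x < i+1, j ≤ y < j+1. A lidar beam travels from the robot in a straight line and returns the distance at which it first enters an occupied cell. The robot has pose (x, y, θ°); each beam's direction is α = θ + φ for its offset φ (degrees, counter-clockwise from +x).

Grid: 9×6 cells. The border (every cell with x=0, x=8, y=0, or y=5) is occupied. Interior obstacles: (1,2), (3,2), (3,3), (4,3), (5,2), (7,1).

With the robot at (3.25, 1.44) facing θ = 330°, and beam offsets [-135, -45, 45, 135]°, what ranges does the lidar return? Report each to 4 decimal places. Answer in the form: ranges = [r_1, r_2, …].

beam 1: φ=-135°, α=195°
  cosα=-0.9659 sinα=-0.2588 | (3,1) | tMaxX 0.2588 tMaxY 1.7000 | tΔX 1.0353 tΔY 3.8637
    t=0.2588 [x] (2,1)
    t=1.2941 [x] (1,1)
    t=1.7000 [y] (1,0) — stop
  → r_1 = 1.7000
beam 2: φ=-45°, α=285°
  cosα=0.2588 sinα=-0.9659 | (3,1) | tMaxX 2.8978 tMaxY 0.4555 | tΔX 3.8637 tΔY 1.0353
    t=0.4555 [y] (3,0) — stop
  → r_2 = 0.4555
beam 3: φ=45°, α=15°
  cosα=0.9659 sinα=0.2588 | (3,1) | tMaxX 0.7765 tMaxY 2.1637 | tΔX 1.0353 tΔY 3.8637
    t=0.7765 [x] (4,1)
    t=1.8117 [x] (5,1)
    t=2.1637 [y] (5,2) — stop
  → r_3 = 2.1637
beam 4: φ=135°, α=105°
  cosα=-0.2588 sinα=0.9659 | (3,1) | tMaxX 0.9659 tMaxY 0.5798 | tΔX 3.8637 tΔY 1.0353
    t=0.5798 [y] (3,2) — stop
  → r_4 = 0.5798

ranges = [1.7000, 0.4555, 2.1637, 0.5798]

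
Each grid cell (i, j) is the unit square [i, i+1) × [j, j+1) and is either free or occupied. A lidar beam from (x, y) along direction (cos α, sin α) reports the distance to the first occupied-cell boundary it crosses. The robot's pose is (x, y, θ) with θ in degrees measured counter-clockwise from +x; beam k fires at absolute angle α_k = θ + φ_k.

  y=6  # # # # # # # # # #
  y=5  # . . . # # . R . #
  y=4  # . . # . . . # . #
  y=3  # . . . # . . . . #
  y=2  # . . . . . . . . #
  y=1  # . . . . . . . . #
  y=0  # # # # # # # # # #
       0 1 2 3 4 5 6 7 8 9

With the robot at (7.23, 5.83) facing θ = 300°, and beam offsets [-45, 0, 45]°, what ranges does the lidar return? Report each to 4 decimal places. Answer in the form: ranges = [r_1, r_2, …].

beam 1: φ=-45°, α=255°
  direction (-0.2588, -0.9659); cell (7,5); t to first gridline: x 0.8887, y 0.8593 (then +3.8637 / +1.0353)
    (7,4) via y @ 0.8593  # hit
  → r_1 = 0.8593
beam 2: φ=0°, α=300°
  direction (0.5000, -0.8660); cell (7,5); t to first gridline: x 1.5400, y 0.9584 (then +2.0000 / +1.1547)
    (7,4) via y @ 0.9584  # hit
  → r_2 = 0.9584
beam 3: φ=45°, α=345°
  direction (0.9659, -0.2588); cell (7,5); t to first gridline: x 0.7972, y 3.2069 (then +1.0353 / +3.8637)
    (8,5) via x @ 0.7972
    (9,5) via x @ 1.8324  # hit
  → r_3 = 1.8324

ranges = [0.8593, 0.9584, 1.8324]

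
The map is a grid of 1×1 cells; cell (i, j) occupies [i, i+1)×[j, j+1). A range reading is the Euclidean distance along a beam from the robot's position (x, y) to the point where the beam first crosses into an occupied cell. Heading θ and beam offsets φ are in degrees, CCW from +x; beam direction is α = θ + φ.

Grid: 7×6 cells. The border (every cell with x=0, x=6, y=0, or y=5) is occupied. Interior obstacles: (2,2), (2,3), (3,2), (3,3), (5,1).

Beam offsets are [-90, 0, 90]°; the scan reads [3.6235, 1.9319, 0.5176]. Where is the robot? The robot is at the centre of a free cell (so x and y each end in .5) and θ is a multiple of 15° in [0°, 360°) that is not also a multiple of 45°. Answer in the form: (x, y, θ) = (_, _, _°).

The pose lattice has 15·16 = 240 candidates. Test each by forward raycasting.
  (5.5, 4.5, 60°): beam 1 = 0.5774 ≠ 3.6235 ✗
  (5.5, 2.5, 255°): beam 1 = 1.5529 ≠ 3.6235 ✗
  (1.5, 4.5, 345°): beam 1 = 1.9319 ≠ 3.6235 ✗
  …
  (4.5, 1.5, 165°): r_1=3.6235, r_2=1.9319, r_3=0.5176 — all match ✓
Unique over the lattice → pose = (4.5, 1.5, 165°).

(x, y, θ) = (4.5, 1.5, 165°)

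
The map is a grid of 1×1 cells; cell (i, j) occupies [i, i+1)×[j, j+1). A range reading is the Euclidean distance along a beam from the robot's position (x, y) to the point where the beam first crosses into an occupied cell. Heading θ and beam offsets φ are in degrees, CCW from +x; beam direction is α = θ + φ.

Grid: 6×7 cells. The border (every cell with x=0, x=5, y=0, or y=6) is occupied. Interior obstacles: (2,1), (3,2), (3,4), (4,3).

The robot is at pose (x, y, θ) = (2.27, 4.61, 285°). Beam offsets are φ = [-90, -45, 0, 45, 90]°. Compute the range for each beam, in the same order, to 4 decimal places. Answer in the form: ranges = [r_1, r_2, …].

ranges = [1.3148, 2.5400, 2.7021, 0.8429, 0.7558]

beam 1: φ=-90°, α=195°
  d=(-0.9659,-0.2588)  start (2,4)  tX=0.2795 tY=2.3569  stride 1/|dx|=1.0353 1/|dy|=3.8637
    cross x-line → (1,4), t=0.2795
    cross x-line → (0,4), t=1.3148 (wall)
  → r_1 = 1.3148
beam 2: φ=-45°, α=240°
  d=(-0.5000,-0.8660)  start (2,4)  tX=0.5400 tY=0.7044  stride 1/|dx|=2.0000 1/|dy|=1.1547
    cross x-line → (1,4), t=0.5400
    cross y-line → (1,3), t=0.7044
    cross y-line → (1,2), t=1.8591
    cross x-line → (0,2), t=2.5400 (wall)
  → r_2 = 2.5400
beam 3: φ=0°, α=285°
  d=(0.2588,-0.9659)  start (2,4)  tX=2.8205 tY=0.6315  stride 1/|dx|=3.8637 1/|dy|=1.0353
    cross y-line → (2,3), t=0.6315
    cross y-line → (2,2), t=1.6668
    cross y-line → (2,1), t=2.7021 (wall)
  → r_3 = 2.7021
beam 4: φ=45°, α=330°
  d=(0.8660,-0.5000)  start (2,4)  tX=0.8429 tY=1.2200  stride 1/|dx|=1.1547 1/|dy|=2.0000
    cross x-line → (3,4), t=0.8429 (wall)
  → r_4 = 0.8429
beam 5: φ=90°, α=15°
  d=(0.9659,0.2588)  start (2,4)  tX=0.7558 tY=1.5068  stride 1/|dx|=1.0353 1/|dy|=3.8637
    cross x-line → (3,4), t=0.7558 (wall)
  → r_5 = 0.7558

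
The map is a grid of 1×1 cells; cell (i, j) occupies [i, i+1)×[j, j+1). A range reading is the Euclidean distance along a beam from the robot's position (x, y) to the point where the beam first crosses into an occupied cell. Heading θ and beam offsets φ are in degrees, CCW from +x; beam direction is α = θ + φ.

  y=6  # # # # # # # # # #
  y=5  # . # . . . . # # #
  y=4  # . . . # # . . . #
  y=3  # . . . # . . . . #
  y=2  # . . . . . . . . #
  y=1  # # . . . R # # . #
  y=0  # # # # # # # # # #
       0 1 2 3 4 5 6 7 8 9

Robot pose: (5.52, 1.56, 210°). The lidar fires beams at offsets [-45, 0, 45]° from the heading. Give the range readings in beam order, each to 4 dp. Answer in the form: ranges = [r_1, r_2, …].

beam 1: φ=-45°, α=165°
  cosα=-0.9659 sinα=0.2588 | (5,1) | tMaxX 0.5383 tMaxY 1.7000 | tΔX 1.0353 tΔY 3.8637
    t=0.5383 [x] (4,1)
    t=1.5736 [x] (3,1)
    t=1.7000 [y] (3,2)
    t=2.6089 [x] (2,2)
    t=3.6442 [x] (1,2)
    t=4.6794 [x] (0,2) — stop
  → r_1 = 4.6794
beam 2: φ=0°, α=210°
  cosα=-0.8660 sinα=-0.5000 | (5,1) | tMaxX 0.6004 tMaxY 1.1200 | tΔX 1.1547 tΔY 2.0000
    t=0.6004 [x] (4,1)
    t=1.1200 [y] (4,0) — stop
  → r_2 = 1.1200
beam 3: φ=45°, α=255°
  cosα=-0.2588 sinα=-0.9659 | (5,1) | tMaxX 2.0091 tMaxY 0.5798 | tΔX 3.8637 tΔY 1.0353
    t=0.5798 [y] (5,0) — stop
  → r_3 = 0.5798

ranges = [4.6794, 1.1200, 0.5798]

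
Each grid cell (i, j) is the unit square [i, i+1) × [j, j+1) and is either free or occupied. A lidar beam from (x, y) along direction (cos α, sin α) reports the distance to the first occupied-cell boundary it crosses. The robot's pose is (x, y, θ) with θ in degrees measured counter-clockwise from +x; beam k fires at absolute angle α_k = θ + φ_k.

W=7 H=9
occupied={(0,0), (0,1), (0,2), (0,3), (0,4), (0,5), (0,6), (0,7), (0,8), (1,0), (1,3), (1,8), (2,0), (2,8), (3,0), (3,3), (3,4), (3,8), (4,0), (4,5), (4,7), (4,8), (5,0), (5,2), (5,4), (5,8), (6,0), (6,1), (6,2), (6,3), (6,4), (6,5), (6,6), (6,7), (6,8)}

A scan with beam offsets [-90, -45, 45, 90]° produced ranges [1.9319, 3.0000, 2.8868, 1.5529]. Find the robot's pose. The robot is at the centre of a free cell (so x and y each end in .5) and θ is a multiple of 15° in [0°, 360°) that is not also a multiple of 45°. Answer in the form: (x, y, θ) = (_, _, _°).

(x, y, θ) = (1.5, 6.5, 345°)

Candidates: 28 free-cell centres × 16 headings = 448 poses. Raycast each; keep the one whose scan matches to 4 dp.
  (2.5, 7.5, 105°): beam 1 = 1.5529 ≠ 1.9319 ✗
  (2.5, 2.5, 300°): beam 1 = 1.7321 ≠ 1.9319 ✗
  (1.5, 1.5, 255°): beam 1 = 0.5176 ≠ 1.9319 ✗
  (4.5, 6.5, 240°): beam 1 = 3.0000 ≠ 1.9319 ✗
  …
  (1.5, 6.5, 345°): r_1=1.9319, r_2=3.0000, r_3=2.8868, r_4=1.5529 — all match ✓
Unique over the lattice → pose = (1.5, 6.5, 345°).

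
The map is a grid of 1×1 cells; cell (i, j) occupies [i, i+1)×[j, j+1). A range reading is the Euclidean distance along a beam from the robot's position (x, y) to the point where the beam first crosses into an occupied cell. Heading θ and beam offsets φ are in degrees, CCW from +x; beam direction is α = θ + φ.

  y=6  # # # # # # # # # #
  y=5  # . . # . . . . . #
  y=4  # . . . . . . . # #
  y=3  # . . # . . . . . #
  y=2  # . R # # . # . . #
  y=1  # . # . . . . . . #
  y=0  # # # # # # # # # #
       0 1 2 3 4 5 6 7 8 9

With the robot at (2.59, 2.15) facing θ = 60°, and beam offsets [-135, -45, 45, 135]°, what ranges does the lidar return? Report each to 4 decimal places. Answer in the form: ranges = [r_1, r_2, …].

beam 1: φ=-135°, α=285°
  cosα=0.2588 sinα=-0.9659 | (2,2) | tMaxX 1.5841 tMaxY 0.1553 | tΔX 3.8637 tΔY 1.0353
    t=0.1553 [y] (2,1) — stop
  → r_1 = 0.1553
beam 2: φ=-45°, α=15°
  cosα=0.9659 sinα=0.2588 | (2,2) | tMaxX 0.4245 tMaxY 3.2841 | tΔX 1.0353 tΔY 3.8637
    t=0.4245 [x] (3,2) — stop
  → r_2 = 0.4245
beam 3: φ=45°, α=105°
  cosα=-0.2588 sinα=0.9659 | (2,2) | tMaxX 2.2796 tMaxY 0.8800 | tΔX 3.8637 tΔY 1.0353
    t=0.8800 [y] (2,3)
    t=1.9153 [y] (2,4)
    t=2.2796 [x] (1,4)
    t=2.9505 [y] (1,5)
    t=3.9858 [y] (1,6) — stop
  → r_3 = 3.9858
beam 4: φ=135°, α=195°
  cosα=-0.9659 sinα=-0.2588 | (2,2) | tMaxX 0.6108 tMaxY 0.5796 | tΔX 1.0353 tΔY 3.8637
    t=0.5796 [y] (2,1) — stop
  → r_4 = 0.5796

ranges = [0.1553, 0.4245, 3.9858, 0.5796]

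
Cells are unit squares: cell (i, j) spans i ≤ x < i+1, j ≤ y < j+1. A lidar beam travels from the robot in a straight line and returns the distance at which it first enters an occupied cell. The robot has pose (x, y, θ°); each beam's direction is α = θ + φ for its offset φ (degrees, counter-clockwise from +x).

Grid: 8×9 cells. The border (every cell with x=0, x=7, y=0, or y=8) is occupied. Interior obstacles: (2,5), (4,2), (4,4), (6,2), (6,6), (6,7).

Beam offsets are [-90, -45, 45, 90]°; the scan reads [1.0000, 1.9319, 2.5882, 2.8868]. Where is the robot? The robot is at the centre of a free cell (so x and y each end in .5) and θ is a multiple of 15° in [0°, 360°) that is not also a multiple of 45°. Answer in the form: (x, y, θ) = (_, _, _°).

Candidates: 36 free-cell centres × 16 headings = 576 poses. Raycast each; keep the one whose scan matches to 4 dp.
  (5.5, 3.5, 165°): beam 1 = 2.5882 ≠ 1.0000 ✗
  (3.5, 5.5, 150°): beam 1 = 2.8868 ≠ 1.0000 ✗
  (2.5, 6.5, 330°): beam 1 = 0.5774 ≠ 1.0000 ✗
  …
  (3.5, 3.5, 150°): r_1=1.0000, r_2=1.9319, r_3=2.5882, r_4=2.8868 — all match ✓
Unique over the lattice → pose = (3.5, 3.5, 150°).

(x, y, θ) = (3.5, 3.5, 150°)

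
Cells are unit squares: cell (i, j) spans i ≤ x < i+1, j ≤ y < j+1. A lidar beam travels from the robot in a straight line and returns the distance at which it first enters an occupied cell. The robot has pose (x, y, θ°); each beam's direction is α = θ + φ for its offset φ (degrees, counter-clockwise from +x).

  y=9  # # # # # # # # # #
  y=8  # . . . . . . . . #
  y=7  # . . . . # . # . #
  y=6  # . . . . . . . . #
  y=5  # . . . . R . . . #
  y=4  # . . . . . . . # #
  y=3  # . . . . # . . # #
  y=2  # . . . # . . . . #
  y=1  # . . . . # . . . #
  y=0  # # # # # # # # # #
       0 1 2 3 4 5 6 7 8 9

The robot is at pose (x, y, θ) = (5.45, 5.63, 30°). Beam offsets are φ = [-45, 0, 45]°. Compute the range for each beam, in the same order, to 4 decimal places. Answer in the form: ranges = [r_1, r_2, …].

beam 1: φ=-45°, α=345°
  dir = (cos 345°, sin 345°) = (0.9659, -0.2588); from cell (5,5)
  next x-line at t=0.5694, next y-line at t=2.4341; Δt_x=1.0353, Δt_y=3.8637
    x: enter (6,5) at t=0.5694
    x: enter (7,5) at t=1.6047
    y: enter (7,4) at t=2.4341
    x: enter (8,4) at t=2.6400 ← occupied
  → r_1 = 2.6400
beam 2: φ=0°, α=30°
  dir = (cos 30°, sin 30°) = (0.8660, 0.5000); from cell (5,5)
  next x-line at t=0.6351, next y-line at t=0.7400; Δt_x=1.1547, Δt_y=2.0000
    x: enter (6,5) at t=0.6351
    y: enter (6,6) at t=0.7400
    x: enter (7,6) at t=1.7898
    y: enter (7,7) at t=2.7400 ← occupied
  → r_2 = 2.7400
beam 3: φ=45°, α=75°
  dir = (cos 75°, sin 75°) = (0.2588, 0.9659); from cell (5,5)
  next x-line at t=2.1250, next y-line at t=0.3831; Δt_x=3.8637, Δt_y=1.0353
    y: enter (5,6) at t=0.3831
    y: enter (5,7) at t=1.4183 ← occupied
  → r_3 = 1.4183

ranges = [2.6400, 2.7400, 1.4183]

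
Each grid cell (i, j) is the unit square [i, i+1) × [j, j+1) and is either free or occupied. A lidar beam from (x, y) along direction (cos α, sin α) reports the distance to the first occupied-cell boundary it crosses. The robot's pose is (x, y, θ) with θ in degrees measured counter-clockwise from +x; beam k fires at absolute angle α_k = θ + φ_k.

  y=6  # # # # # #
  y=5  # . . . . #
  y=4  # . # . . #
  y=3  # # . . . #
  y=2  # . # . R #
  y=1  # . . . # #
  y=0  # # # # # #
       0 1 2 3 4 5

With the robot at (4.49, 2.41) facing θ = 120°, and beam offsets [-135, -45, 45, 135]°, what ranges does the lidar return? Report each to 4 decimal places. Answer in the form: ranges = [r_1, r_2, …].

ranges = [0.5280, 1.9705, 1.5426, 0.4245]

beam 1: φ=-135°, α=345°
  dir = (cos 345°, sin 345°) = (0.9659, -0.2588); from cell (4,2)
  next x-line at t=0.5280, next y-line at t=1.5841; Δt_x=1.0353, Δt_y=3.8637
    x: enter (5,2) at t=0.5280 ← occupied
  → r_1 = 0.5280
beam 2: φ=-45°, α=75°
  dir = (cos 75°, sin 75°) = (0.2588, 0.9659); from cell (4,2)
  next x-line at t=1.9705, next y-line at t=0.6108; Δt_x=3.8637, Δt_y=1.0353
    y: enter (4,3) at t=0.6108
    y: enter (4,4) at t=1.6461
    x: enter (5,4) at t=1.9705 ← occupied
  → r_2 = 1.9705
beam 3: φ=45°, α=165°
  dir = (cos 165°, sin 165°) = (-0.9659, 0.2588); from cell (4,2)
  next x-line at t=0.5073, next y-line at t=2.2796; Δt_x=1.0353, Δt_y=3.8637
    x: enter (3,2) at t=0.5073
    x: enter (2,2) at t=1.5426 ← occupied
  → r_3 = 1.5426
beam 4: φ=135°, α=255°
  dir = (cos 255°, sin 255°) = (-0.2588, -0.9659); from cell (4,2)
  next x-line at t=1.8932, next y-line at t=0.4245; Δt_x=3.8637, Δt_y=1.0353
    y: enter (4,1) at t=0.4245 ← occupied
  → r_4 = 0.4245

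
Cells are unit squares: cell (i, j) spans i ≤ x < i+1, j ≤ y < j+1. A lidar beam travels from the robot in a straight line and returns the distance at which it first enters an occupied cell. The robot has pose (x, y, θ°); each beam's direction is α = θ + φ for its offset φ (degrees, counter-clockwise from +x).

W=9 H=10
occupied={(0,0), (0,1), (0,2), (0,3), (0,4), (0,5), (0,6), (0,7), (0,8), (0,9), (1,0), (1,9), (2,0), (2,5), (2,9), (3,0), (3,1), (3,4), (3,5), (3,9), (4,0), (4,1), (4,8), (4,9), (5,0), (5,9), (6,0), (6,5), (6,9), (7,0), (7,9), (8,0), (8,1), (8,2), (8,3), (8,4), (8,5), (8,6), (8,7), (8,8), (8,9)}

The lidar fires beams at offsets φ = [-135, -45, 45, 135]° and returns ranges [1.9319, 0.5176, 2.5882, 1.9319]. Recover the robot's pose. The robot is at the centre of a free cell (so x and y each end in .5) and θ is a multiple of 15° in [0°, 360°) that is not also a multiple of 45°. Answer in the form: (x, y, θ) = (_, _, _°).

Enumerate (i+0.5, j+0.5, θ) over the 49 free cells and 16 admissible headings. For each, cast all 4 beams and compare to the given ranges.
  (6.5, 6.5, 105°): beam 1 = 1.7321 ≠ 1.9319 ✗
  (5.5, 8.5, 150°): beam 3 = 0.5176 ≠ 2.5882 ✗
  (4.5, 4.5, 240°): beam 1 = 4.6587 ≠ 1.9319 ✗
  …
  (1.5, 3.5, 240°): r_1=1.9319, r_2=0.5176, r_3=2.5882, r_4=1.9319 — all match ✓
No second candidate reproduces the full scan.

(x, y, θ) = (1.5, 3.5, 240°)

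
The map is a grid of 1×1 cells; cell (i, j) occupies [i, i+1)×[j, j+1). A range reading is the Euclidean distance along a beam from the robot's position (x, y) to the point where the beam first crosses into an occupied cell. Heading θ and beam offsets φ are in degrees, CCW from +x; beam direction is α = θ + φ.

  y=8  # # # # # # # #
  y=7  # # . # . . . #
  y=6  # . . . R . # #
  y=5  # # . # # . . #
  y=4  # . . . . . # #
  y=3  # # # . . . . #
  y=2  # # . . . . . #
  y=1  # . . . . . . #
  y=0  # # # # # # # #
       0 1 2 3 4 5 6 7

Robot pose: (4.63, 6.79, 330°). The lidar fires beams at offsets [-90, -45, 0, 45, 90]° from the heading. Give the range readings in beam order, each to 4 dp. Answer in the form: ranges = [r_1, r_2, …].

beam 1: φ=-90°, α=240°
  d=(-0.5000,-0.8660)  start (4,6)  tX=1.2600 tY=0.9122  stride 1/|dx|=2.0000 1/|dy|=1.1547
    cross y-line → (4,5), t=0.9122 (wall)
  → r_1 = 0.9122
beam 2: φ=-45°, α=285°
  d=(0.2588,-0.9659)  start (4,6)  tX=1.4296 tY=0.8179  stride 1/|dx|=3.8637 1/|dy|=1.0353
    cross y-line → (4,5), t=0.8179 (wall)
  → r_2 = 0.8179
beam 3: φ=0°, α=330°
  d=(0.8660,-0.5000)  start (4,6)  tX=0.4272 tY=1.5800  stride 1/|dx|=1.1547 1/|dy|=2.0000
    cross x-line → (5,6), t=0.4272
    cross y-line → (5,5), t=1.5800
    cross x-line → (6,5), t=1.5819
    cross x-line → (7,5), t=2.7366 (wall)
  → r_3 = 2.7366
beam 4: φ=45°, α=15°
  d=(0.9659,0.2588)  start (4,6)  tX=0.3831 tY=0.8114  stride 1/|dx|=1.0353 1/|dy|=3.8637
    cross x-line → (5,6), t=0.3831
    cross y-line → (5,7), t=0.8114
    cross x-line → (6,7), t=1.4183
    cross x-line → (7,7), t=2.4536 (wall)
  → r_4 = 2.4536
beam 5: φ=90°, α=60°
  d=(0.5000,0.8660)  start (4,6)  tX=0.7400 tY=0.2425  stride 1/|dx|=2.0000 1/|dy|=1.1547
    cross y-line → (4,7), t=0.2425
    cross x-line → (5,7), t=0.7400
    cross y-line → (5,8), t=1.3972 (wall)
  → r_5 = 1.3972

ranges = [0.9122, 0.8179, 2.7366, 2.4536, 1.3972]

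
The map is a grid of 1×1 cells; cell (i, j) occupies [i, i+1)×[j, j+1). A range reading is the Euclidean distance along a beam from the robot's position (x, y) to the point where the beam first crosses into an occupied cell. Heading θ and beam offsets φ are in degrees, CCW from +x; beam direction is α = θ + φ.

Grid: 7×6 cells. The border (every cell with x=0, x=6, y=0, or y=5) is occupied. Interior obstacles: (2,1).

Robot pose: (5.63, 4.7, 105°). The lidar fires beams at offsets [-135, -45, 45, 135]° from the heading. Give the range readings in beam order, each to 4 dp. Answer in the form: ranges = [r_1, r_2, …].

ranges = [0.4272, 0.3464, 0.6000, 4.2724]

beam 1: φ=-135°, α=330°
  cosα=0.8660 sinα=-0.5000 | (5,4) | tMaxX 0.4272 tMaxY 1.4000 | tΔX 1.1547 tΔY 2.0000
    t=0.4272 [x] (6,4) — stop
  → r_1 = 0.4272
beam 2: φ=-45°, α=60°
  cosα=0.5000 sinα=0.8660 | (5,4) | tMaxX 0.7400 tMaxY 0.3464 | tΔX 2.0000 tΔY 1.1547
    t=0.3464 [y] (5,5) — stop
  → r_2 = 0.3464
beam 3: φ=45°, α=150°
  cosα=-0.8660 sinα=0.5000 | (5,4) | tMaxX 0.7275 tMaxY 0.6000 | tΔX 1.1547 tΔY 2.0000
    t=0.6000 [y] (5,5) — stop
  → r_3 = 0.6000
beam 4: φ=135°, α=240°
  cosα=-0.5000 sinα=-0.8660 | (5,4) | tMaxX 1.2600 tMaxY 0.8083 | tΔX 2.0000 tΔY 1.1547
    t=0.8083 [y] (5,3)
    t=1.2600 [x] (4,3)
    t=1.9630 [y] (4,2)
    t=3.1177 [y] (4,1)
    t=3.2600 [x] (3,1)
    t=4.2724 [y] (3,0) — stop
  → r_4 = 4.2724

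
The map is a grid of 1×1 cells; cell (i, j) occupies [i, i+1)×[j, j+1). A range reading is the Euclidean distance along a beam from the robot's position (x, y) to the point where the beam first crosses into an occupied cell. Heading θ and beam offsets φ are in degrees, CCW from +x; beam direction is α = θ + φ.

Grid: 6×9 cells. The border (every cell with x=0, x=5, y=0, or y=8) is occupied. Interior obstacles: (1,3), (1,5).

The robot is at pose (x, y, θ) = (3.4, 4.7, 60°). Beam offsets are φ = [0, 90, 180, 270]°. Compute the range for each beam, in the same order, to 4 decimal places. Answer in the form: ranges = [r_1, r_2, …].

ranges = [3.2000, 1.6166, 4.2724, 1.8475]

beam 1: φ=0°, α=60°
  d=(0.5000,0.8660)  start (3,4)  tX=1.2000 tY=0.3464  stride 1/|dx|=2.0000 1/|dy|=1.1547
    cross y-line → (3,5), t=0.3464
    cross x-line → (4,5), t=1.2000
    cross y-line → (4,6), t=1.5011
    cross y-line → (4,7), t=2.6558
    cross x-line → (5,7), t=3.2000 (wall)
  → r_1 = 3.2000
beam 2: φ=90°, α=150°
  d=(-0.8660,0.5000)  start (3,4)  tX=0.4619 tY=0.6000  stride 1/|dx|=1.1547 1/|dy|=2.0000
    cross x-line → (2,4), t=0.4619
    cross y-line → (2,5), t=0.6000
    cross x-line → (1,5), t=1.6166 (wall)
  → r_2 = 1.6166
beam 3: φ=180°, α=240°
  d=(-0.5000,-0.8660)  start (3,4)  tX=0.8000 tY=0.8083  stride 1/|dx|=2.0000 1/|dy|=1.1547
    cross x-line → (2,4), t=0.8000
    cross y-line → (2,3), t=0.8083
    cross y-line → (2,2), t=1.9630
    cross x-line → (1,2), t=2.8000
    cross y-line → (1,1), t=3.1177
    cross y-line → (1,0), t=4.2724 (wall)
  → r_3 = 4.2724
beam 4: φ=270°, α=330°
  d=(0.8660,-0.5000)  start (3,4)  tX=0.6928 tY=1.4000  stride 1/|dx|=1.1547 1/|dy|=2.0000
    cross x-line → (4,4), t=0.6928
    cross y-line → (4,3), t=1.4000
    cross x-line → (5,3), t=1.8475 (wall)
  → r_4 = 1.8475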